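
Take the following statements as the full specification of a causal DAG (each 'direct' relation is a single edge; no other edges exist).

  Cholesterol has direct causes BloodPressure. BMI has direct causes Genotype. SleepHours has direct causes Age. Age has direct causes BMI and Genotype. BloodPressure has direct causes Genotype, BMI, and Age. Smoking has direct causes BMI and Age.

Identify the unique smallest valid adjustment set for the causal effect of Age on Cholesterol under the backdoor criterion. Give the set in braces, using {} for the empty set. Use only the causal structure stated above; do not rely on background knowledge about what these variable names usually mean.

{BMI, Genotype}

Variables eligible for adjustment (non-descendants of Age, excluding Age and Cholesterol): {BMI, Genotype}.
Backdoor paths from Age to Cholesterol:
  P1: Age <- Genotype -> BMI -> BloodPressure -> Cholesterol
  P2: Age <- Genotype -> BloodPressure -> Cholesterol
  P3: Age <- BMI <- Genotype -> BloodPressure -> Cholesterol
  P4: Age <- BMI -> BloodPressure -> Cholesterol
The empty set is not sufficient: P1 (Age <- Genotype -> BMI -> BloodPressure -> Cholesterol) has no collider blocking it and no conditioned non-collider, so it is open.
Try {BMI, Genotype}:
  P1: blocked at fork node Genotype ∈ conditioning set.
  P2: blocked at fork node Genotype ∈ conditioning set.
  P3: blocked at chain node BMI ∈ conditioning set.
  P4: blocked at fork node BMI ∈ conditioning set.
{BMI, Genotype} contains no descendant of Age and blocks every backdoor path.
Every element of {BMI, Genotype} is needed (dropping BMI leaves P4 open; dropping Genotype leaves P2 open), so no proper subset is valid.
Among all size-2 subsets of the eligible variables, only {BMI, Genotype} blocks every backdoor path, so it is the unique smallest valid adjustment set.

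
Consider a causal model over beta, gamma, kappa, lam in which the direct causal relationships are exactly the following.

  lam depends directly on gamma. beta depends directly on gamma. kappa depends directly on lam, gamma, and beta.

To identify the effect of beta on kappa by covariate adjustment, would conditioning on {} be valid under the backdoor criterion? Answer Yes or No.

No

Backdoor paths from beta to kappa (paths whose first edge points into beta):
  P1: beta <- gamma -> lam -> kappa
  P2: beta <- gamma -> kappa
Condition 1 (no descendant of beta in the set): holds — descendants of beta are {kappa}; none are in {}.
Condition 2 (every backdoor path blocked by {}):
  P1: open — no interior node is in the conditioning set.
  P2: open — no interior node is in the conditioning set.
{} does not satisfy the backdoor criterion.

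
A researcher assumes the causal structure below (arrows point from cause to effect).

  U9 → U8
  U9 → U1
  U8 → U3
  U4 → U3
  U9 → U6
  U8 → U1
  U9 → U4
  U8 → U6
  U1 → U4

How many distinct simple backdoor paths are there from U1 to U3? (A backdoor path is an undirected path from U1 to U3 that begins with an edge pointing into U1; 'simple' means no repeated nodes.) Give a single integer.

A backdoor path from U1 to U3 is any simple undirected path whose first edge points into U1 (i.e. leaves U1 via a parent).
Parents of U1: {U8, U9}.
Enumerating:
  P1: U1 <- U9 -> U8 -> U3
  P2: U1 <- U9 -> U6 <- U8 -> U3
  P3: U1 <- U9 -> U4 -> U3
  P4: U1 <- U8 <- U9 -> U4 -> U3
  P5: U1 <- U8 -> U6 <- U9 -> U4 -> U3
  P6: U1 <- U8 -> U3
That exhausts the simple backdoor paths. Count: 6.

6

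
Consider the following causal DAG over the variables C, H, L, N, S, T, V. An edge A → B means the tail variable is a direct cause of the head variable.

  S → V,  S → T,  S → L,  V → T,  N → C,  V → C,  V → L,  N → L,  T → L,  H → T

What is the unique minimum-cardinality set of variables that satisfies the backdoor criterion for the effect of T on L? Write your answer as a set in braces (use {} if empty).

Variables eligible for adjustment (non-descendants of T, excluding T and L): {C, H, N, S, V}.
Backdoor paths from T to L:
  P1: T <- S -> V -> C <- N -> L
  P2: T <- S -> V -> L
  P3: T <- S -> L
  P4: T <- V <- S -> L
  P5: T <- V -> C <- N -> L
  P6: T <- V -> L
The empty set is not sufficient: P2 (T <- S -> V -> L) has no collider blocking it and no conditioned non-collider, so it is open.
Try {S, V}:
  P1: blocked at fork node S ∈ conditioning set.
  P2: blocked at fork node S ∈ conditioning set.
  P3: blocked at fork node S ∈ conditioning set.
  P4: blocked at chain node V ∈ conditioning set.
  P5: blocked at fork node V ∈ conditioning set.
  P6: blocked at fork node V ∈ conditioning set.
{S, V} contains no descendant of T and blocks every backdoor path.
Every element of {S, V} is needed (dropping S leaves P3 open; dropping V leaves P6 open), so no proper subset is valid.
Among all size-2 subsets of the eligible variables, only {S, V} blocks every backdoor path, so it is the unique smallest valid adjustment set.

{S, V}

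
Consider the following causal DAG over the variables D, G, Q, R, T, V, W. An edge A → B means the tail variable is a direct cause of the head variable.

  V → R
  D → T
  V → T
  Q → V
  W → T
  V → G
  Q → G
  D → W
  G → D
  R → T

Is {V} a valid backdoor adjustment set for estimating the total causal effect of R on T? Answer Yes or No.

Backdoor paths from R to T (paths whose first edge points into R):
  P1: R <- V <- Q -> G -> D -> W -> T
  P2: R <- V <- Q -> G -> D -> T
  P3: R <- V -> G -> D -> W -> T
  P4: R <- V -> G -> D -> T
  P5: R <- V -> T
Condition 1 (no descendant of R in the set): holds — descendants of R are {T}; none are in {V}.
Condition 2 (every backdoor path blocked by {V}):
  P1: blocked at chain node V ∈ conditioning set.
  P2: blocked at chain node V ∈ conditioning set.
  P3: blocked at fork node V ∈ conditioning set.
  P4: blocked at fork node V ∈ conditioning set.
  P5: blocked at fork node V ∈ conditioning set.
{V} satisfies the backdoor criterion.

Yes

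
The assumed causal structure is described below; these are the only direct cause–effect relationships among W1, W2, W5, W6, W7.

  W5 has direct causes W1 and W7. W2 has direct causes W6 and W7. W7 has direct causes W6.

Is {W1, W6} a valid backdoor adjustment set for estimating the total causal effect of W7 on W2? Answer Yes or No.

Backdoor paths from W7 to W2 (paths whose first edge points into W7):
  P1: W7 <- W6 -> W2
Condition 1 (no descendant of W7 in the set): holds — descendants of W7 are {W2, W5}; none are in {W1, W6}.
Condition 2 (every backdoor path blocked by {W1, W6}):
  P1: blocked at fork node W6 ∈ conditioning set.
{W1, W6} satisfies the backdoor criterion.

Yes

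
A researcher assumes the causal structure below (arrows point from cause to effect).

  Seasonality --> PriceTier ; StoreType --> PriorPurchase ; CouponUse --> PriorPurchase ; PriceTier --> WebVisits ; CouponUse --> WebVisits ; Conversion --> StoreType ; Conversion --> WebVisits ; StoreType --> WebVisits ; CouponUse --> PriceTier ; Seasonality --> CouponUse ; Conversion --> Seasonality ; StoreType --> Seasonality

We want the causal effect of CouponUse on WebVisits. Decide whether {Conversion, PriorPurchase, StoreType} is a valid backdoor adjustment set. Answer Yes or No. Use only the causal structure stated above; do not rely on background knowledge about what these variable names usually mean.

Backdoor paths from CouponUse to WebVisits (paths whose first edge points into CouponUse):
  P1: CouponUse <- Seasonality <- Conversion -> StoreType -> WebVisits
  P2: CouponUse <- Seasonality <- Conversion -> WebVisits
  P3: CouponUse <- Seasonality <- StoreType <- Conversion -> WebVisits
  P4: CouponUse <- Seasonality <- StoreType -> WebVisits
  P5: CouponUse <- Seasonality -> PriceTier -> WebVisits
Condition 1 (no descendant of CouponUse in the set): FAILS — PriorPurchase is a descendant of CouponUse.
Condition 2 (every backdoor path blocked by {Conversion, PriorPurchase, StoreType}):
  P1: blocked at fork node Conversion ∈ conditioning set.
  P2: blocked at fork node Conversion ∈ conditioning set.
  P3: blocked at chain node StoreType ∈ conditioning set.
  P4: blocked at fork node StoreType ∈ conditioning set.
  P5: open — no interior node is in the conditioning set.
{Conversion, PriorPurchase, StoreType} does not satisfy the backdoor criterion.

No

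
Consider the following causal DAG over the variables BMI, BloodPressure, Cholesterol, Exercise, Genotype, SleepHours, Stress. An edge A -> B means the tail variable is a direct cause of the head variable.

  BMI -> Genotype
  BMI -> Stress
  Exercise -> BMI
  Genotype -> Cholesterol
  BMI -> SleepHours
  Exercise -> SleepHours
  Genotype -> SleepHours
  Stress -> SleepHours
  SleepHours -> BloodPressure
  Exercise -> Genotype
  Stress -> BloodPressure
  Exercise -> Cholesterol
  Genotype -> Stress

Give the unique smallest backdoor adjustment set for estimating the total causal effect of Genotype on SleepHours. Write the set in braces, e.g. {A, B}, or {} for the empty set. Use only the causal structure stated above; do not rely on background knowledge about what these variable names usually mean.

{BMI, Exercise}

Variables eligible for adjustment (non-descendants of Genotype, excluding Genotype and SleepHours): {BMI, Exercise}.
Backdoor paths from Genotype to SleepHours:
  P1: Genotype <- Exercise -> BMI -> Stress -> SleepHours
  P2: Genotype <- Exercise -> BMI -> Stress -> BloodPressure <- SleepHours
  P3: Genotype <- Exercise -> BMI -> SleepHours
  P4: Genotype <- Exercise -> SleepHours
  P5: Genotype <- BMI <- Exercise -> SleepHours
  P6: Genotype <- BMI -> Stress -> SleepHours
  P7: Genotype <- BMI -> Stress -> BloodPressure <- SleepHours
  P8: Genotype <- BMI -> SleepHours
The empty set is not sufficient: P1 (Genotype <- Exercise -> BMI -> Stress -> SleepHours) has no collider blocking it and no conditioned non-collider, so it is open.
Try {BMI, Exercise}:
  P1: blocked at fork node Exercise ∈ conditioning set.
  P2: blocked at fork node Exercise ∈ conditioning set.
  P3: blocked at fork node Exercise ∈ conditioning set.
  P4: blocked at fork node Exercise ∈ conditioning set.
  P5: blocked at chain node BMI ∈ conditioning set.
  P6: blocked at fork node BMI ∈ conditioning set.
  P7: blocked at fork node BMI ∈ conditioning set.
  P8: blocked at fork node BMI ∈ conditioning set.
{BMI, Exercise} contains no descendant of Genotype and blocks every backdoor path.
Every element of {BMI, Exercise} is needed (dropping BMI leaves P6 open; dropping Exercise leaves P4 open), so no proper subset is valid.
Among all size-2 subsets of the eligible variables, only {BMI, Exercise} blocks every backdoor path, so it is the unique smallest valid adjustment set.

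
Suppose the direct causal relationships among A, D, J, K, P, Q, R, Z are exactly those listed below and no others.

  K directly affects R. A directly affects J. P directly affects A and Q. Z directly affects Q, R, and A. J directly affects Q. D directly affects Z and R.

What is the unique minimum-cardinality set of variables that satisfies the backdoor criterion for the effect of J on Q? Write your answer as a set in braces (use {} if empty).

{A}

Variables eligible for adjustment (non-descendants of J, excluding J and Q): {A, D, K, P, R, Z}.
Backdoor paths from J to Q:
  P1: J <- A <- P -> Q
  P2: J <- A <- Z -> Q
The empty set is not sufficient: P1 (J <- A <- P -> Q) has no collider blocking it and no conditioned non-collider, so it is open.
Try {A}:
  P1: blocked at chain node A ∈ conditioning set.
  P2: blocked at chain node A ∈ conditioning set.
{A} contains no descendant of J and blocks every backdoor path.
No other singleton works — e.g. {D} leaves P1 open — so {A} is the unique smallest valid adjustment set.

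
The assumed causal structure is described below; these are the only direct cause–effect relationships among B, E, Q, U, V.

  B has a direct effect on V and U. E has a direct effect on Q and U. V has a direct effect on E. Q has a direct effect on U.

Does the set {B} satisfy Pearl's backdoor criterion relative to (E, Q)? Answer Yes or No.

Backdoor paths from E to Q (paths whose first edge points into E):
  P1: E <- V <- B -> U <- Q
Condition 1 (no descendant of E in the set): holds — descendants of E are {Q, U}; none are in {B}.
Condition 2 (every backdoor path blocked by {B}):
  P1: blocked at fork node B ∈ conditioning set.
{B} satisfies the backdoor criterion.

Yes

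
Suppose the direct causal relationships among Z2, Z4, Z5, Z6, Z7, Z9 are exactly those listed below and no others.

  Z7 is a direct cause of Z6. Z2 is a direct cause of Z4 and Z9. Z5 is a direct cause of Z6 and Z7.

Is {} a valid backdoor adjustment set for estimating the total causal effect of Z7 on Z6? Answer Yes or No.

No

Backdoor paths from Z7 to Z6 (paths whose first edge points into Z7):
  P1: Z7 <- Z5 -> Z6
Condition 1 (no descendant of Z7 in the set): holds — descendants of Z7 are {Z6}; none are in {}.
Condition 2 (every backdoor path blocked by {}):
  P1: open — no interior node is in the conditioning set.
{} does not satisfy the backdoor criterion.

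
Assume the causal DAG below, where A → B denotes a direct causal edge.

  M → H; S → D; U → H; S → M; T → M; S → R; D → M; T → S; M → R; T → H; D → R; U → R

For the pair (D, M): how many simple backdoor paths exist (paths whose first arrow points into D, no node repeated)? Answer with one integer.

A backdoor path from D to M is any simple undirected path whose first edge points into D (i.e. leaves D via a parent).
Parents of D: {S}.
Enumerating:
  P1: D <- S <- T -> M
  P2: D <- S <- T -> H <- M
  P3: D <- S <- T -> H <- U -> R <- M
  P4: D <- S -> M
  P5: D <- S -> R <- M
  P6: D <- S -> R <- U -> H <- T -> M
  P7: D <- S -> R <- U -> H <- M
That exhausts the simple backdoor paths. Count: 7.

7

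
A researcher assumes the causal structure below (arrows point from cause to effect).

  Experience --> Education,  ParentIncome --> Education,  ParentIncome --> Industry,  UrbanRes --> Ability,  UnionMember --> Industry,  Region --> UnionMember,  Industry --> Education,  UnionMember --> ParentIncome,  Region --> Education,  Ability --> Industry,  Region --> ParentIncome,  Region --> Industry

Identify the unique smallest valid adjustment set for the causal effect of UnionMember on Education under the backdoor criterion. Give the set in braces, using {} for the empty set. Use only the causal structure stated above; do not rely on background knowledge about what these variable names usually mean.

Variables eligible for adjustment (non-descendants of UnionMember, excluding UnionMember and Education): {Ability, Experience, Region, UrbanRes}.
Backdoor paths from UnionMember to Education:
  P1: UnionMember <- Region -> ParentIncome -> Industry -> Education
  P2: UnionMember <- Region -> ParentIncome -> Education
  P3: UnionMember <- Region -> Industry <- ParentIncome -> Education
  P4: UnionMember <- Region -> Industry -> Education
  P5: UnionMember <- Region -> Education
The empty set is not sufficient: P1 (UnionMember <- Region -> ParentIncome -> Industry -> Education) has no collider blocking it and no conditioned non-collider, so it is open.
Try {Region}:
  P1: blocked at fork node Region ∈ conditioning set.
  P2: blocked at fork node Region ∈ conditioning set.
  P3: blocked at fork node Region ∈ conditioning set.
  P4: blocked at fork node Region ∈ conditioning set.
  P5: blocked at fork node Region ∈ conditioning set.
{Region} contains no descendant of UnionMember and blocks every backdoor path.
No other singleton works — e.g. {UrbanRes} leaves P1 open — so {Region} is the unique smallest valid adjustment set.

{Region}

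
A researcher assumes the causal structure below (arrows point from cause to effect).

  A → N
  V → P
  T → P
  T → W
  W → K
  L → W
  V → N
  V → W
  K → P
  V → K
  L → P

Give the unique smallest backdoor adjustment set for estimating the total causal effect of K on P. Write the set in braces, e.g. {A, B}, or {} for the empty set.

Variables eligible for adjustment (non-descendants of K, excluding K and P): {A, L, N, T, V, W}.
Backdoor paths from K to P:
  P1: K <- V -> W <- L -> P
  P2: K <- V -> W <- T -> P
  P3: K <- V -> P
  P4: K <- W <- V -> P
  P5: K <- W <- L -> P
  P6: K <- W <- T -> P
The empty set is not sufficient: P3 (K <- V -> P) has no collider blocking it and no conditioned non-collider, so it is open.
Try {V, W}:
  P1: blocked at fork node V ∈ conditioning set.
  P2: blocked at fork node V ∈ conditioning set.
  P3: blocked at fork node V ∈ conditioning set.
  P4: blocked at chain node W ∈ conditioning set.
  P5: blocked at chain node W ∈ conditioning set.
  P6: blocked at chain node W ∈ conditioning set.
{V, W} contains no descendant of K and blocks every backdoor path.
Every element of {V, W} is needed (dropping V leaves P1 open; dropping W leaves P5 open), so no proper subset is valid.
Among all size-2 subsets of the eligible variables, only {V, W} blocks every backdoor path, so it is the unique smallest valid adjustment set.

{V, W}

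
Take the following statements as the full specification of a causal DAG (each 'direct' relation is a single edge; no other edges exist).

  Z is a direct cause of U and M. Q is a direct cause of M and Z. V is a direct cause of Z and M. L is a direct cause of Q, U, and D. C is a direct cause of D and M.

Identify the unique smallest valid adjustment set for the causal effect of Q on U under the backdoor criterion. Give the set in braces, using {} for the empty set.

{L}

Variables eligible for adjustment (non-descendants of Q, excluding Q and U): {C, D, L, V}.
Backdoor paths from Q to U:
  P1: Q <- L -> U
  P2: Q <- L -> D <- C -> M <- V -> Z -> U
  P3: Q <- L -> D <- C -> M <- Z -> U
The empty set is not sufficient: P1 (Q <- L -> U) has no collider blocking it and no conditioned non-collider, so it is open.
Try {L}:
  P1: blocked at fork node L ∈ conditioning set.
  P2: blocked at fork node L ∈ conditioning set.
  P3: blocked at fork node L ∈ conditioning set.
{L} contains no descendant of Q and blocks every backdoor path.
No other singleton works — e.g. {V} leaves P1 open — so {L} is the unique smallest valid adjustment set.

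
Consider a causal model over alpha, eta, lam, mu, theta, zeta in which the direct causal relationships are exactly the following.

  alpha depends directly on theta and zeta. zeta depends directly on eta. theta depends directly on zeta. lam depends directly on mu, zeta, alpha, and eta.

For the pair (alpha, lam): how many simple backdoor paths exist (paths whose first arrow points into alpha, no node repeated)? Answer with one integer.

A backdoor path from alpha to lam is any simple undirected path whose first edge points into alpha (i.e. leaves alpha via a parent).
Parents of alpha: {theta, zeta}.
Enumerating:
  P1: alpha <- zeta <- eta -> lam
  P2: alpha <- zeta -> lam
  P3: alpha <- theta <- zeta <- eta -> lam
  P4: alpha <- theta <- zeta -> lam
That exhausts the simple backdoor paths. Count: 4.

4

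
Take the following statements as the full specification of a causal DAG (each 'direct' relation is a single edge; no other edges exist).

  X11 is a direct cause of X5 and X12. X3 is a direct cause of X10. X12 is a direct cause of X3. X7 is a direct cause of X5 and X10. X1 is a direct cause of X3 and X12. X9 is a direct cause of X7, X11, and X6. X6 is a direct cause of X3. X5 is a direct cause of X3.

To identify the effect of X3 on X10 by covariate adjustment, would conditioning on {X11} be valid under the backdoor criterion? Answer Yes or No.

Backdoor paths from X3 to X10 (paths whose first edge points into X3):
  P1: X3 <- X6 <- X9 -> X7 -> X10
  P2: X3 <- X6 <- X9 -> X11 -> X5 <- X7 -> X10
  P3: X3 <- X1 -> X12 <- X11 <- X9 -> X7 -> X10
  P4: X3 <- X1 -> X12 <- X11 -> X5 <- X7 -> X10
  P5: X3 <- X12 <- X11 <- X9 -> X7 -> X10
  P6: X3 <- X12 <- X11 -> X5 <- X7 -> X10
  P7: X3 <- X5 <- X7 -> X10
  P8: X3 <- X5 <- X11 <- X9 -> X7 -> X10
Condition 1 (no descendant of X3 in the set): holds — descendants of X3 are {X10}; none are in {X11}.
Condition 2 (every backdoor path blocked by {X11}):
  P1: open — no interior node is in the conditioning set.
  P2: blocked at chain node X11 ∈ conditioning set.
  P3: blocked at collider X12 (neither it nor any descendant is in the conditioning set).
  P4: blocked at collider X12 (neither it nor any descendant is in the conditioning set).
  P5: blocked at chain node X11 ∈ conditioning set.
  P6: blocked at fork node X11 ∈ conditioning set.
  P7: open — no interior node is in the conditioning set.
  P8: blocked at chain node X11 ∈ conditioning set.
{X11} does not satisfy the backdoor criterion.

No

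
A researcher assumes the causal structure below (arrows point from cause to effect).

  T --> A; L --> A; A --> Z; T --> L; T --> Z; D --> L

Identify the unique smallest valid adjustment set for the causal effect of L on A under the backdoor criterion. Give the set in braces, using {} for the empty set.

{T}

Variables eligible for adjustment (non-descendants of L, excluding L and A): {D, T}.
Backdoor paths from L to A:
  P1: L <- T -> A
  P2: L <- T -> Z <- A
The empty set is not sufficient: P1 (L <- T -> A) has no collider blocking it and no conditioned non-collider, so it is open.
Try {T}:
  P1: blocked at fork node T ∈ conditioning set.
  P2: blocked at fork node T ∈ conditioning set.
{T} contains no descendant of L and blocks every backdoor path.
No other singleton works — e.g. {D} leaves P1 open — so {T} is the unique smallest valid adjustment set.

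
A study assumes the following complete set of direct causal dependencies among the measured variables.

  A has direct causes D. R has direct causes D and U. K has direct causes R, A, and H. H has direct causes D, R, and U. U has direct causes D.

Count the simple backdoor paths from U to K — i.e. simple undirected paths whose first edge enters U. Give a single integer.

A backdoor path from U to K is any simple undirected path whose first edge points into U (i.e. leaves U via a parent).
Parents of U: {D}.
Enumerating:
  P1: U <- D -> R -> H -> K
  P2: U <- D -> R -> K
  P3: U <- D -> A -> K
  P4: U <- D -> H <- R -> K
  P5: U <- D -> H -> K
That exhausts the simple backdoor paths. Count: 5.

5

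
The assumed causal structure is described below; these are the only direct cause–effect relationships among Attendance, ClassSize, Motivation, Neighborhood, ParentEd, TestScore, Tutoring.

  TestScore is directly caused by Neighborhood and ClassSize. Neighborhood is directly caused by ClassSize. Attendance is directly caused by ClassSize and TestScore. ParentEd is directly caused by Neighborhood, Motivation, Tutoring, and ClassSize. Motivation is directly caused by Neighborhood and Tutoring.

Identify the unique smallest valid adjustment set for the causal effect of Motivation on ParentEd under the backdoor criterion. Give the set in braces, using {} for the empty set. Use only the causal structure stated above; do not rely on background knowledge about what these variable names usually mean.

{Neighborhood, Tutoring}

Variables eligible for adjustment (non-descendants of Motivation, excluding Motivation and ParentEd): {Attendance, ClassSize, Neighborhood, TestScore, Tutoring}.
Backdoor paths from Motivation to ParentEd:
  P1: Motivation <- Tutoring -> ParentEd
  P2: Motivation <- Neighborhood <- ClassSize -> ParentEd
  P3: Motivation <- Neighborhood -> TestScore <- ClassSize -> ParentEd
  P4: Motivation <- Neighborhood -> TestScore -> Attendance <- ClassSize -> ParentEd
  P5: Motivation <- Neighborhood -> ParentEd
The empty set is not sufficient: P1 (Motivation <- Tutoring -> ParentEd) has no collider blocking it and no conditioned non-collider, so it is open.
Try {Neighborhood, Tutoring}:
  P1: blocked at fork node Tutoring ∈ conditioning set.
  P2: blocked at chain node Neighborhood ∈ conditioning set.
  P3: blocked at fork node Neighborhood ∈ conditioning set.
  P4: blocked at fork node Neighborhood ∈ conditioning set.
  P5: blocked at fork node Neighborhood ∈ conditioning set.
{Neighborhood, Tutoring} contains no descendant of Motivation and blocks every backdoor path.
Every element of {Neighborhood, Tutoring} is needed (dropping Neighborhood leaves P2 open; dropping Tutoring leaves P1 open), so no proper subset is valid.
Among all size-2 subsets of the eligible variables, only {Neighborhood, Tutoring} blocks every backdoor path, so it is the unique smallest valid adjustment set.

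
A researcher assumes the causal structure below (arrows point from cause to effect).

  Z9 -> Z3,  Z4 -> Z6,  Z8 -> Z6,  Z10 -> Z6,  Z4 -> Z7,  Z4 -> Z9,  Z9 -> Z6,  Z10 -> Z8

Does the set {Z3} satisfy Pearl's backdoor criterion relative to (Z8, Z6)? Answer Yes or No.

No

Backdoor paths from Z8 to Z6 (paths whose first edge points into Z8):
  P1: Z8 <- Z10 -> Z6
Condition 1 (no descendant of Z8 in the set): holds — descendants of Z8 are {Z6}; none are in {Z3}.
Condition 2 (every backdoor path blocked by {Z3}):
  P1: open — no interior node is in the conditioning set.
{Z3} does not satisfy the backdoor criterion.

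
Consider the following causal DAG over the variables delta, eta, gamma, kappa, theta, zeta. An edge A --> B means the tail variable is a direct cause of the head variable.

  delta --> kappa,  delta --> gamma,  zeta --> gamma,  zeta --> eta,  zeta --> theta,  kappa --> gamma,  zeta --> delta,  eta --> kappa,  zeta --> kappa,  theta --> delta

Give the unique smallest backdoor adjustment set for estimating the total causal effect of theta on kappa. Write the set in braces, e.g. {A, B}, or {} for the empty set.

{zeta}

Variables eligible for adjustment (non-descendants of theta, excluding theta and kappa): {eta, zeta}.
Backdoor paths from theta to kappa:
  P1: theta <- zeta -> delta -> kappa
  P2: theta <- zeta -> delta -> gamma <- kappa
  P3: theta <- zeta -> eta -> kappa
  P4: theta <- zeta -> kappa
  P5: theta <- zeta -> gamma <- delta -> kappa
  P6: theta <- zeta -> gamma <- kappa
The empty set is not sufficient: P1 (theta <- zeta -> delta -> kappa) has no collider blocking it and no conditioned non-collider, so it is open.
Try {zeta}:
  P1: blocked at fork node zeta ∈ conditioning set.
  P2: blocked at fork node zeta ∈ conditioning set.
  P3: blocked at fork node zeta ∈ conditioning set.
  P4: blocked at fork node zeta ∈ conditioning set.
  P5: blocked at fork node zeta ∈ conditioning set.
  P6: blocked at fork node zeta ∈ conditioning set.
{zeta} contains no descendant of theta and blocks every backdoor path.
No other singleton works — e.g. {eta} leaves P1 open — so {zeta} is the unique smallest valid adjustment set.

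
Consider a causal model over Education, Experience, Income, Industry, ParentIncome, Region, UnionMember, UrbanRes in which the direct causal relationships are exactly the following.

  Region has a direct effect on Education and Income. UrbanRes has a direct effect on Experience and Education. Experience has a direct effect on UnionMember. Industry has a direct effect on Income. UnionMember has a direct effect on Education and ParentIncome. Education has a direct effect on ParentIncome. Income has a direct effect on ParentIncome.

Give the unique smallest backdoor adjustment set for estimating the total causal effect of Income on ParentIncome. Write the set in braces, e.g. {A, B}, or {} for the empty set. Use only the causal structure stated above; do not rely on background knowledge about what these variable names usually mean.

Variables eligible for adjustment (non-descendants of Income, excluding Income and ParentIncome): {Education, Experience, Industry, Region, UnionMember, UrbanRes}.
Backdoor paths from Income to ParentIncome:
  P1: Income <- Region -> Education <- UrbanRes -> Experience -> UnionMember -> ParentIncome
  P2: Income <- Region -> Education <- UnionMember -> ParentIncome
  P3: Income <- Region -> Education -> ParentIncome
The empty set is not sufficient: P3 (Income <- Region -> Education -> ParentIncome) has no collider blocking it and no conditioned non-collider, so it is open.
Try {Region}:
  P1: blocked at fork node Region ∈ conditioning set.
  P2: blocked at fork node Region ∈ conditioning set.
  P3: blocked at fork node Region ∈ conditioning set.
{Region} contains no descendant of Income and blocks every backdoor path.
No other singleton works — e.g. {UrbanRes} leaves P3 open — so {Region} is the unique smallest valid adjustment set.

{Region}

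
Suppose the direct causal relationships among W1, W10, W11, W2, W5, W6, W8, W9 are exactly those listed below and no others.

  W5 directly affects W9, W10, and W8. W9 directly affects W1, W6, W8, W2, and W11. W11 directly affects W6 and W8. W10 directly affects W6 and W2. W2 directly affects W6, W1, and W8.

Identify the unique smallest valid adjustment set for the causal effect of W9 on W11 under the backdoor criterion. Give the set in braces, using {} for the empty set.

Variables eligible for adjustment (non-descendants of W9, excluding W9 and W11): {W10, W5}.
Backdoor paths from W9 to W11:
  P1: W9 <- W5 -> W10 -> W2 -> W8 <- W11
  P2: W9 <- W5 -> W10 -> W2 -> W6 <- W11
  P3: W9 <- W5 -> W10 -> W6 <- W2 -> W8 <- W11
  P4: W9 <- W5 -> W10 -> W6 <- W11
  P5: W9 <- W5 -> W8 <- W2 <- W10 -> W6 <- W11
  P6: W9 <- W5 -> W8 <- W2 -> W6 <- W11
  P7: W9 <- W5 -> W8 <- W11
Each backdoor path contains an unconditioned collider, so every path is already blocked with the empty conditioning set:
  P1: blocked at collider W8 (neither it nor any descendant is in the conditioning set).
  P2: blocked at collider W6 (neither it nor any descendant is in the conditioning set).
  P3: blocked at collider W6 (neither it nor any descendant is in the conditioning set).
  P4: blocked at collider W6 (neither it nor any descendant is in the conditioning set).
  P5: blocked at collider W8 (neither it nor any descendant is in the conditioning set).
  P6: blocked at collider W8 (neither it nor any descendant is in the conditioning set).
  P7: blocked at collider W8 (neither it nor any descendant is in the conditioning set).
The empty set is therefore the unique smallest valid set.

{}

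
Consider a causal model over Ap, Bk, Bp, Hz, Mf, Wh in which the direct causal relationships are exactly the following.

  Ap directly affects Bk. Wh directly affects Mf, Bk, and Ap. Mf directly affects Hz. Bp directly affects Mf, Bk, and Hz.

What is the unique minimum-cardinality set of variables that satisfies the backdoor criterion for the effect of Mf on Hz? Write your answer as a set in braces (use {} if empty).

{Bp}

Variables eligible for adjustment (non-descendants of Mf, excluding Mf and Hz): {Ap, Bk, Bp, Wh}.
Backdoor paths from Mf to Hz:
  P1: Mf <- Wh -> Ap -> Bk <- Bp -> Hz
  P2: Mf <- Wh -> Bk <- Bp -> Hz
  P3: Mf <- Bp -> Hz
The empty set is not sufficient: P3 (Mf <- Bp -> Hz) has no collider blocking it and no conditioned non-collider, so it is open.
Try {Bp}:
  P1: blocked at collider Bk (neither it nor any descendant is in the conditioning set).
  P2: blocked at collider Bk (neither it nor any descendant is in the conditioning set).
  P3: blocked at fork node Bp ∈ conditioning set.
{Bp} contains no descendant of Mf and blocks every backdoor path.
No other singleton works — e.g. {Wh} leaves P3 open — so {Bp} is the unique smallest valid adjustment set.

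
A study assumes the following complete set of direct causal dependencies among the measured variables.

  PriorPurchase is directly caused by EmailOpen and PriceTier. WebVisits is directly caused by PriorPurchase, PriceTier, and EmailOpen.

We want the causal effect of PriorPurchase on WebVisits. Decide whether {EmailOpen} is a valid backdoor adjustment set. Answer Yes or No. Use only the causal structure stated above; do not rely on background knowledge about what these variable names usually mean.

No

Backdoor paths from PriorPurchase to WebVisits (paths whose first edge points into PriorPurchase):
  P1: PriorPurchase <- EmailOpen -> WebVisits
  P2: PriorPurchase <- PriceTier -> WebVisits
Condition 1 (no descendant of PriorPurchase in the set): holds — descendants of PriorPurchase are {WebVisits}; none are in {EmailOpen}.
Condition 2 (every backdoor path blocked by {EmailOpen}):
  P1: blocked at fork node EmailOpen ∈ conditioning set.
  P2: open — no interior node is in the conditioning set.
{EmailOpen} does not satisfy the backdoor criterion.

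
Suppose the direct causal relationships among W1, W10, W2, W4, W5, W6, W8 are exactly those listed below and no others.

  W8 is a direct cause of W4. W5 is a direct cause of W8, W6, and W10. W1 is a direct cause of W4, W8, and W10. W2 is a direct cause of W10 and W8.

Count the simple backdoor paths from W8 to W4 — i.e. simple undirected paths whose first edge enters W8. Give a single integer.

3

A backdoor path from W8 to W4 is any simple undirected path whose first edge points into W8 (i.e. leaves W8 via a parent).
Parents of W8: {W1, W2, W5}.
Enumerating:
  P1: W8 <- W2 -> W10 <- W1 -> W4
  P2: W8 <- W5 -> W10 <- W1 -> W4
  P3: W8 <- W1 -> W4
That exhausts the simple backdoor paths. Count: 3.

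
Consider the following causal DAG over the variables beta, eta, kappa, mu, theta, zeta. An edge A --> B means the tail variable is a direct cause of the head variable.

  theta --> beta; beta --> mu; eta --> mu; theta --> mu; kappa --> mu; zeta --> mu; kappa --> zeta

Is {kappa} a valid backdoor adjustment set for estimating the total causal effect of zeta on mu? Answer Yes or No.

Yes

Backdoor paths from zeta to mu (paths whose first edge points into zeta):
  P1: zeta <- kappa -> mu
Condition 1 (no descendant of zeta in the set): holds — descendants of zeta are {mu}; none are in {kappa}.
Condition 2 (every backdoor path blocked by {kappa}):
  P1: blocked at fork node kappa ∈ conditioning set.
{kappa} satisfies the backdoor criterion.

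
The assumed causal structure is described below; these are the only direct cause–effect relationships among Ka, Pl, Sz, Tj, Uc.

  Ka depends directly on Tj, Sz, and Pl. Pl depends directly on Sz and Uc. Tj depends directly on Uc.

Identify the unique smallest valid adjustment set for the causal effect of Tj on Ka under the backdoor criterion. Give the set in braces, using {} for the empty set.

{Uc}

Variables eligible for adjustment (non-descendants of Tj, excluding Tj and Ka): {Pl, Sz, Uc}.
Backdoor paths from Tj to Ka:
  P1: Tj <- Uc -> Pl <- Sz -> Ka
  P2: Tj <- Uc -> Pl -> Ka
The empty set is not sufficient: P2 (Tj <- Uc -> Pl -> Ka) has no collider blocking it and no conditioned non-collider, so it is open.
Try {Uc}:
  P1: blocked at fork node Uc ∈ conditioning set.
  P2: blocked at fork node Uc ∈ conditioning set.
{Uc} contains no descendant of Tj and blocks every backdoor path.
No other singleton works — e.g. {Sz} leaves P2 open — so {Uc} is the unique smallest valid adjustment set.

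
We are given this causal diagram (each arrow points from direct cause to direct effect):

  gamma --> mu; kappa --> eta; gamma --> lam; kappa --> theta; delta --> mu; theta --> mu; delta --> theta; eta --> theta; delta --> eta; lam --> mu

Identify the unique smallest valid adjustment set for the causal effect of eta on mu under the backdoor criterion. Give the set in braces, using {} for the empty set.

{delta, kappa}

Variables eligible for adjustment (non-descendants of eta, excluding eta and mu): {delta, gamma, kappa, lam}.
Backdoor paths from eta to mu:
  P1: eta <- kappa -> theta <- delta -> mu
  P2: eta <- kappa -> theta -> mu
  P3: eta <- delta -> theta -> mu
  P4: eta <- delta -> mu
The empty set is not sufficient: P2 (eta <- kappa -> theta -> mu) has no collider blocking it and no conditioned non-collider, so it is open.
Try {delta, kappa}:
  P1: blocked at fork node kappa ∈ conditioning set.
  P2: blocked at fork node kappa ∈ conditioning set.
  P3: blocked at fork node delta ∈ conditioning set.
  P4: blocked at fork node delta ∈ conditioning set.
{delta, kappa} contains no descendant of eta and blocks every backdoor path.
Every element of {delta, kappa} is needed (dropping delta leaves P3 open; dropping kappa leaves P2 open), so no proper subset is valid.
Among all size-2 subsets of the eligible variables, only {delta, kappa} blocks every backdoor path, so it is the unique smallest valid adjustment set.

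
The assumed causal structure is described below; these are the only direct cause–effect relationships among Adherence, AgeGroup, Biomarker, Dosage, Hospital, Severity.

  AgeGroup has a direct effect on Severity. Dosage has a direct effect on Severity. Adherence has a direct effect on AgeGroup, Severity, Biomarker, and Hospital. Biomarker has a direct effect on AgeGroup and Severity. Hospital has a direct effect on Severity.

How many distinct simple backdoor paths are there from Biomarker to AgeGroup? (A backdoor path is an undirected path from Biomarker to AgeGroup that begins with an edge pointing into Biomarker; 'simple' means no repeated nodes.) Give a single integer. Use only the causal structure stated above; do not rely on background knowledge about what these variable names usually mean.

A backdoor path from Biomarker to AgeGroup is any simple undirected path whose first edge points into Biomarker (i.e. leaves Biomarker via a parent).
Parents of Biomarker: {Adherence}.
Enumerating:
  P1: Biomarker <- Adherence -> Hospital -> Severity <- AgeGroup
  P2: Biomarker <- Adherence -> AgeGroup
  P3: Biomarker <- Adherence -> Severity <- AgeGroup
That exhausts the simple backdoor paths. Count: 3.

3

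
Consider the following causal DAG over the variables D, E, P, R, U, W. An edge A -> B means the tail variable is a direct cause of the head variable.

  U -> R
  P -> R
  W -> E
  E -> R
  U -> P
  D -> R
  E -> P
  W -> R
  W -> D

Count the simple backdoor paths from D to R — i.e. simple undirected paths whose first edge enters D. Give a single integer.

A backdoor path from D to R is any simple undirected path whose first edge points into D (i.e. leaves D via a parent).
Parents of D: {W}.
Enumerating:
  P1: D <- W -> E -> P <- U -> R
  P2: D <- W -> E -> P -> R
  P3: D <- W -> E -> R
  P4: D <- W -> R
That exhausts the simple backdoor paths. Count: 4.

4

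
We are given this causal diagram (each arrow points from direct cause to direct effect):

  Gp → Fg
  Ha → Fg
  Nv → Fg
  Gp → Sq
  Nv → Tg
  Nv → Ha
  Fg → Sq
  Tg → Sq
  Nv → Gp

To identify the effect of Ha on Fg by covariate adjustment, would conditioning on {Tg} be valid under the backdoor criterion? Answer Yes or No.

No

Backdoor paths from Ha to Fg (paths whose first edge points into Ha):
  P1: Ha <- Nv -> Tg -> Sq <- Gp -> Fg
  P2: Ha <- Nv -> Tg -> Sq <- Fg
  P3: Ha <- Nv -> Gp -> Fg
  P4: Ha <- Nv -> Gp -> Sq <- Fg
  P5: Ha <- Nv -> Fg
Condition 1 (no descendant of Ha in the set): holds — descendants of Ha are {Fg, Sq}; none are in {Tg}.
Condition 2 (every backdoor path blocked by {Tg}):
  P1: blocked at chain node Tg ∈ conditioning set.
  P2: blocked at chain node Tg ∈ conditioning set.
  P3: open — no interior node is in the conditioning set.
  P4: blocked at collider Sq (neither it nor any descendant is in the conditioning set).
  P5: open — no interior node is in the conditioning set.
{Tg} does not satisfy the backdoor criterion.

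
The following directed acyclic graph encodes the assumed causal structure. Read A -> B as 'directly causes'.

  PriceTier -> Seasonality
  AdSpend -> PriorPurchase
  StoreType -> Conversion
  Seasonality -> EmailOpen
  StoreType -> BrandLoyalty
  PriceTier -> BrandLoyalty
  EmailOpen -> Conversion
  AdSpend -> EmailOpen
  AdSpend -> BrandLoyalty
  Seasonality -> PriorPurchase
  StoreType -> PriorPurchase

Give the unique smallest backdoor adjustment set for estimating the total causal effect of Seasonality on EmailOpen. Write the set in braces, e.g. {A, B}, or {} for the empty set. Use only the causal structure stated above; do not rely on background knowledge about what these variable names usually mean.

Variables eligible for adjustment (non-descendants of Seasonality, excluding Seasonality and EmailOpen): {AdSpend, BrandLoyalty, PriceTier, StoreType}.
Backdoor paths from Seasonality to EmailOpen:
  P1: Seasonality <- PriceTier -> BrandLoyalty <- StoreType -> PriorPurchase <- AdSpend -> EmailOpen
  P2: Seasonality <- PriceTier -> BrandLoyalty <- StoreType -> Conversion <- EmailOpen
  P3: Seasonality <- PriceTier -> BrandLoyalty <- AdSpend -> PriorPurchase <- StoreType -> Conversion <- EmailOpen
  P4: Seasonality <- PriceTier -> BrandLoyalty <- AdSpend -> EmailOpen
Each backdoor path contains an unconditioned collider, so every path is already blocked with the empty conditioning set:
  P1: blocked at collider BrandLoyalty (neither it nor any descendant is in the conditioning set).
  P2: blocked at collider BrandLoyalty (neither it nor any descendant is in the conditioning set).
  P3: blocked at collider BrandLoyalty (neither it nor any descendant is in the conditioning set).
  P4: blocked at collider BrandLoyalty (neither it nor any descendant is in the conditioning set).
The empty set is therefore the unique smallest valid set.

{}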